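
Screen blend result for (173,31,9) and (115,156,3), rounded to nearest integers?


Screen: C = 255 - (255-A)×(255-B)/255, rounded to nearest integer
R: 255 - (255-173)×(255-115)/255 = 255 - 11480/255 ≈ 255 - 45.020 = 209.980 → 210
G: 255 - (255-31)×(255-156)/255 = 255 - 22176/255 ≈ 255 - 86.965 = 168.035 → 168
B: 255 - (255-9)×(255-3)/255 = 255 - 61992/255 ≈ 255 - 243.106 = 11.894 → 12
= RGB(210, 168, 12)


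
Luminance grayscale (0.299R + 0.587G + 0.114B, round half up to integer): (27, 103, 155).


Gray = 0.299×R + 0.587×G + 0.114×B
Gray = 0.299×27 + 0.587×103 + 0.114×155
Gray = 8.073 + 60.461 + 17.670
Gray = 86.204 → round half up → 86
Gray = 86


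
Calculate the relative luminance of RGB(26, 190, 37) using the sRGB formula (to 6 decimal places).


Linearize each channel (sRGB transfer function): c = v/255; c_lin = c/12.92 if c ≤ 0.04045, else ((c+0.055)/1.055)^2.4
  R: 26/255 ≈ 0.101961 > 0.04045 → ((0.101961+0.055)/1.055)^2.4 ≈ 0.010330
  G: 190/255 ≈ 0.745098 > 0.04045 → ((0.745098+0.055)/1.055)^2.4 ≈ 0.514918
  B: 37/255 ≈ 0.145098 > 0.04045 → ((0.145098+0.055)/1.055)^2.4 ≈ 0.018500
R_lin = 0.010330, G_lin = 0.514918, B_lin = 0.018500
L = 0.2126×R + 0.7152×G + 0.0722×B
L = 0.2126×0.010330 + 0.7152×0.514918 + 0.0722×0.018500
L ≈ 0.371801


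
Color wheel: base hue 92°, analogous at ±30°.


Base hue: 92°
Left analog: (92 - 30) mod 360 = 62°
Right analog: (92 + 30) mod 360 = 122°
Analogous hues = 62° and 122°


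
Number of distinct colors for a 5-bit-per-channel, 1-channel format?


Total bits = 5 bits/channel × 1 channels = 5 bits
Distinct colors = 2^5
= 32 colors


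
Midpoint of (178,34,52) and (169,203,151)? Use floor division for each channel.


Midpoint: each channel = ⌊(C₁+C₂)/2⌋
R: ⌊(178+169)/2⌋ = 173
G: ⌊(34+203)/2⌋ = 118
B: ⌊(52+151)/2⌋ = 101
= RGB(173, 118, 101)


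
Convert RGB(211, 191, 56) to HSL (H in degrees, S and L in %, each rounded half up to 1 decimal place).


Normalize: R'=211/255≈0.8275, G'=191/255≈0.7490, B'=56/255≈0.2196
Max=211/255, Min=56/255, Δ=Max-Min=155/255
L = (Max+Min)/2 = (211+56)/510 = 267/510 = 0.52352… → L = 52.4%
L > 0.5 → S = Δ/(2-Max-Min) = 155/(510-211-56) = 155/243 = 0.63786… → S = 63.8%
(the 1/255 factors cancel in S and H, so raw channel differences can be used)
Max is R' → H = 60 × (((G-B)/Δ) mod 6) = 60 × (((191-56)/155) mod 6)
  135/155 = 0.8709…
  H = 60 × 0.8709… = 52.258…° → H = 52.3°
= HSL(52.3°, 63.8%, 52.4%)


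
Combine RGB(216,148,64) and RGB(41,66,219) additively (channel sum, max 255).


Additive: each channel = min(255, C₁+C₂)
R: 216+41 = 257 → 255
G: 148+66 = 214 → 214
B: 64+219 = 283 → 255
= RGB(255, 214, 255)


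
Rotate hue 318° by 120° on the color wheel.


New hue = (H + rotation) mod 360
New hue = (318 + 120) mod 360
= 438 mod 360
= 78°


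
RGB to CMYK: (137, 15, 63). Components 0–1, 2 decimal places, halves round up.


R'=137/255≈0.5373, G'=15/255≈0.0588, B'=63/255≈0.2471
K = 1 - max(R',G',B') = 1 - 137/255 = 118/255 = 0.46274… → 0.46
(1-R'-K)/(1-K) simplifies to (max-R)/max with max = 137:
C = (137-137)/137 = 0/137 = 0 → 0.00
M = (137-15)/137 = 122/137 = 0.89051… → 0.89
Y = (137-63)/137 = 74/137 = 0.54014… → 0.54
= CMYK(0.00, 0.89, 0.54, 0.46)


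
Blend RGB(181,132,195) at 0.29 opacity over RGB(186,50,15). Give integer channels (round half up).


C = α×F + (1-α)×B, with 1-α = 0.71
R: 0.29×181 + 0.71×186 = 52.49 + 132.06 = 184.55 → 185
G: 0.29×132 + 0.71×50 = 38.28 + 35.50 = 73.78 → 74
B: 0.29×195 + 0.71×15 = 56.55 + 10.65 = 67.20 → 67
= RGB(185, 74, 67)


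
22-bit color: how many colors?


Colors = 2^bits = 2^22
= 4,194,304 colors


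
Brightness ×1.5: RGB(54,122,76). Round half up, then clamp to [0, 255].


Multiply each channel by 1.5, round half up, clamp to [0, 255]
R: 54×1.5 = 81
G: 122×1.5 = 183
B: 76×1.5 = 114
= RGB(81, 183, 114)


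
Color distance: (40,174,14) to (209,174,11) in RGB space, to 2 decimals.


d = √[(R₁-R₂)² + (G₁-G₂)² + (B₁-B₂)²]
d = √[(40-209)² + (174-174)² + (14-11)²]
d = √[28561 + 0 + 9]
d = √28570
d ≈ 169.03


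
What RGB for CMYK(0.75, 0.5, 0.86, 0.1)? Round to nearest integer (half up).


R = 255 × (1-C) × (1-K) = 255 × 0.25 × 0.90 = 57.375 → 57
G = 255 × (1-M) × (1-K) = 255 × 0.50 × 0.90 = 114.75 → 115
B = 255 × (1-Y) × (1-K) = 255 × 0.14 × 0.90 = 32.13 → 32
= RGB(57, 115, 32)


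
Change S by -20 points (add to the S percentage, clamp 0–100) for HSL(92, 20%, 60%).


Original S = 20%
Adjustment = -20 percentage points
New S = 20 + (-20) = 0
Clamp to [0, 100] → 0
= HSL(92°, 0%, 60%)


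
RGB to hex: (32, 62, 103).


R = 32 → 20 (hex)
G = 62 → 3E (hex)
B = 103 → 67 (hex)
Hex = #203E67


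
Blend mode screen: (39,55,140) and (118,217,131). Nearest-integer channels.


Screen: C = 255 - (255-A)×(255-B)/255, rounded to nearest integer
R: 255 - (255-39)×(255-118)/255 = 255 - 29592/255 ≈ 255 - 116.047 = 138.953 → 139
G: 255 - (255-55)×(255-217)/255 = 255 - 7600/255 ≈ 255 - 29.804 = 225.196 → 225
B: 255 - (255-140)×(255-131)/255 = 255 - 14260/255 ≈ 255 - 55.922 = 199.078 → 199
= RGB(139, 225, 199)


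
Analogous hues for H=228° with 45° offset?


Base hue: 228°
Left analog: (228 - 45) mod 360 = 183°
Right analog: (228 + 45) mod 360 = 273°
Analogous hues = 183° and 273°


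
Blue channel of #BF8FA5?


Color: #BF8FA5
R = BF = 191
G = 8F = 143
B = A5 = 165
Blue = 165


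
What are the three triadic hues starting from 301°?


Triadic: equally spaced at 120° intervals
H1 = 301°
H2 = (301 + 120) mod 360 = 61°
H3 = (301 + 240) mod 360 = 181°
Triadic = 301°, 61°, 181°


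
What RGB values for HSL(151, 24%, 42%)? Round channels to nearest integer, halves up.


H=151°, S=0.24, L=0.42
C = (1-|2L-1|)×S = (1-|-0.16|)×0.24 = 0.2016
H' = H/60 = 151/60 ≈ 2.5167; X = C×(1-|H' mod 2 - 1|) = 0.10416
m = L - C/2 = 0.42 - 0.1008 = 0.3192
Sector ⌊H'⌋ = 2 → (R',G',B') = (0.0, 0.2016, 0.10416)
RGB = ((R'+m)×255, (G'+m)×255, (B'+m)×255) = (81.396, 132.804, 107.9568)
Round half up → RGB(81, 133, 108)


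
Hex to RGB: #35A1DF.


35 → 53 (R)
A1 → 161 (G)
DF → 223 (B)
= RGB(53, 161, 223)


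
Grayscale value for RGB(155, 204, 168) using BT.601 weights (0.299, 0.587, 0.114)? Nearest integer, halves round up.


Gray = 0.299×R + 0.587×G + 0.114×B
Gray = 0.299×155 + 0.587×204 + 0.114×168
Gray = 46.345 + 119.748 + 19.152
Gray = 185.245 → round half up → 185
Gray = 185


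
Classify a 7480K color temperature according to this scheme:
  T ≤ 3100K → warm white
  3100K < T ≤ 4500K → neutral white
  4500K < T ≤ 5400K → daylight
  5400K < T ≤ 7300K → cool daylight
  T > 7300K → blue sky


Temperature: 7480K
7480K > 7300K → blue sky
Classification: blue sky


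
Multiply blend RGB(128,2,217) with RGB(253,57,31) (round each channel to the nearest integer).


Multiply: C = A×B/255, rounded to nearest integer
R: 128×253/255 = 32384/255 ≈ 126.996 → 127
G: 2×57/255 = 114/255 ≈ 0.447 → 0
B: 217×31/255 = 6727/255 ≈ 26.380 → 26
= RGB(127, 0, 26)


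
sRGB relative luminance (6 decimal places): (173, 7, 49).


Linearize each channel (sRGB transfer function): c = v/255; c_lin = c/12.92 if c ≤ 0.04045, else ((c+0.055)/1.055)^2.4
  R: 173/255 ≈ 0.678431 > 0.04045 → ((0.678431+0.055)/1.055)^2.4 ≈ 0.417885
  G: 7/255 ≈ 0.027451 ≤ 0.04045 → 0.027451/12.92 ≈ 0.002125
  B: 49/255 ≈ 0.192157 > 0.04045 → ((0.192157+0.055)/1.055)^2.4 ≈ 0.030713
R_lin = 0.417885, G_lin = 0.002125, B_lin = 0.030713
L = 0.2126×R + 0.7152×G + 0.0722×B
L = 0.2126×0.417885 + 0.7152×0.002125 + 0.0722×0.030713
L ≈ 0.092579


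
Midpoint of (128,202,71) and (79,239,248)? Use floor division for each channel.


Midpoint: each channel = ⌊(C₁+C₂)/2⌋
R: ⌊(128+79)/2⌋ = 103
G: ⌊(202+239)/2⌋ = 220
B: ⌊(71+248)/2⌋ = 159
= RGB(103, 220, 159)


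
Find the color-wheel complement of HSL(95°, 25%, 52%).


Complement = opposite side of color wheel = hue + 180°
H' = (95 + 180) mod 360 = 275°
S and L unchanged.
= HSL(275°, 25%, 52%)


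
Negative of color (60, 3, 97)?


Invert: (255-R, 255-G, 255-B)
R: 255-60 = 195
G: 255-3 = 252
B: 255-97 = 158
= RGB(195, 252, 158)


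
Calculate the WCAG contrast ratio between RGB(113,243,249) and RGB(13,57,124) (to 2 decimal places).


Linearize each sRGB channel c=v/255: c/12.92 if c ≤ 0.04045 else ((c+0.055)/1.055)^2.4
L = 0.2126×R_lin + 0.7152×G_lin + 0.0722×B_lin
Color 1 (113,243,249):
  R=113: 113/255≈0.4431 > 0.04045 → ((0.4431+0.055)/1.055)^2.4 ≈ 0.16513
  G=243: 243/255≈0.9529 > 0.04045 → ((0.9529+0.055)/1.055)^2.4 ≈ 0.89627
  B=249: 249/255≈0.9765 > 0.04045 → ((0.9765+0.055)/1.055)^2.4 ≈ 0.94731
  L1 = 0.2126×0.16513 + 0.7152×0.89627 + 0.0722×0.94731 ≈ 0.74451
Color 2 (13,57,124):
  R=13: 13/255≈0.0510 > 0.04045 → ((0.0510+0.055)/1.055)^2.4 ≈ 0.00402
  G=57: 57/255≈0.2235 > 0.04045 → ((0.2235+0.055)/1.055)^2.4 ≈ 0.04092
  B=124: 124/255≈0.4863 > 0.04045 → ((0.4863+0.055)/1.055)^2.4 ≈ 0.20156
  L2 = 0.2126×0.00402 + 0.7152×0.04092 + 0.0722×0.20156 ≈ 0.04467
Lighter = 0.74451, Darker = 0.04467
Ratio = (L_lighter + 0.05) / (L_darker + 0.05)
Ratio = (0.74451 + 0.05) / (0.04467 + 0.05) = 0.79451 / 0.09467 ≈ 8.3924
Ratio ≈ 8.39:1


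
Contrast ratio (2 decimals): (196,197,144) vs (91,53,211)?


Linearize each sRGB channel c=v/255: c/12.92 if c ≤ 0.04045 else ((c+0.055)/1.055)^2.4
L = 0.2126×R_lin + 0.7152×G_lin + 0.0722×B_lin
Color 1 (196,197,144):
  R=196: 196/255≈0.7686 > 0.04045 → ((0.7686+0.055)/1.055)^2.4 ≈ 0.55201
  G=197: 197/255≈0.7725 > 0.04045 → ((0.7725+0.055)/1.055)^2.4 ≈ 0.55834
  B=144: 144/255≈0.5647 > 0.04045 → ((0.5647+0.055)/1.055)^2.4 ≈ 0.27889
  L1 = 0.2126×0.55201 + 0.7152×0.55834 + 0.0722×0.27889 ≈ 0.53682
Color 2 (91,53,211):
  R=91: 91/255≈0.3569 > 0.04045 → ((0.3569+0.055)/1.055)^2.4 ≈ 0.10462
  G=53: 53/255≈0.2078 > 0.04045 → ((0.2078+0.055)/1.055)^2.4 ≈ 0.03560
  B=211: 211/255≈0.8275 > 0.04045 → ((0.8275+0.055)/1.055)^2.4 ≈ 0.65141
  L2 = 0.2126×0.10462 + 0.7152×0.03560 + 0.0722×0.65141 ≈ 0.09474
Lighter = 0.53682, Darker = 0.09474
Ratio = (L_lighter + 0.05) / (L_darker + 0.05)
Ratio = (0.53682 + 0.05) / (0.09474 + 0.05) = 0.58682 / 0.14474 ≈ 4.0544
Ratio ≈ 4.05:1


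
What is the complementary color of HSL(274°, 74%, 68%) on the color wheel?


Complement = opposite side of color wheel = hue + 180°
H' = (274 + 180) mod 360 = 94°
S and L unchanged.
= HSL(94°, 74%, 68%)


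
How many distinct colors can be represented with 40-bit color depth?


Colors = 2^bits = 2^40
= 1,099,511,627,776 colors


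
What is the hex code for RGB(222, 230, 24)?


R = 222 → DE (hex)
G = 230 → E6 (hex)
B = 24 → 18 (hex)
Hex = #DEE618


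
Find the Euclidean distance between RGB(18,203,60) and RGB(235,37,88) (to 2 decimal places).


d = √[(R₁-R₂)² + (G₁-G₂)² + (B₁-B₂)²]
d = √[(18-235)² + (203-37)² + (60-88)²]
d = √[47089 + 27556 + 784]
d = √75429
d ≈ 274.64


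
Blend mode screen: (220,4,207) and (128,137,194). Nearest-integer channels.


Screen: C = 255 - (255-A)×(255-B)/255, rounded to nearest integer
R: 255 - (255-220)×(255-128)/255 = 255 - 4445/255 ≈ 255 - 17.431 = 237.569 → 238
G: 255 - (255-4)×(255-137)/255 = 255 - 29618/255 ≈ 255 - 116.149 = 138.851 → 139
B: 255 - (255-207)×(255-194)/255 = 255 - 2928/255 ≈ 255 - 11.482 = 243.518 → 244
= RGB(238, 139, 244)


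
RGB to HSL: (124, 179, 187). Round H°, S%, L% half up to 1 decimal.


Normalize: R'=124/255≈0.4863, G'=179/255≈0.7020, B'=187/255≈0.7333
Max=187/255, Min=124/255, Δ=Max-Min=63/255
L = (Max+Min)/2 = (187+124)/510 = 311/510 = 0.60980… → L = 61.0%
L > 0.5 → S = Δ/(2-Max-Min) = 63/(510-187-124) = 63/199 = 0.31658… → S = 31.7%
(the 1/255 factors cancel in S and H, so raw channel differences can be used)
Max is B' → H = 60 × ((R-G)/Δ + 4) = 60 × ((124-179)/63 + 4)
  -55/63 + 4 = -0.8730… + 4 = 3.1269…
  H = 60 × 3.1269… = 187.619…° → H = 187.6°
= HSL(187.6°, 31.7%, 61.0%)


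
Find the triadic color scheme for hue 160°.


Triadic: equally spaced at 120° intervals
H1 = 160°
H2 = (160 + 120) mod 360 = 280°
H3 = (160 + 240) mod 360 = 40°
Triadic = 160°, 280°, 40°


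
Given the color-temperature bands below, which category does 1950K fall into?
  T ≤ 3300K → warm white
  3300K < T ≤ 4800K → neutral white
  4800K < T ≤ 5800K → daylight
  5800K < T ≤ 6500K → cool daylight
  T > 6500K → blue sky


Temperature: 1950K
1950K ≤ 3300K → warm white
Classification: warm white


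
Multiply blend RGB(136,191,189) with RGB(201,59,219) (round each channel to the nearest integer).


Multiply: C = A×B/255, rounded to nearest integer
R: 136×201/255 = 27336/255 ≈ 107.200 → 107
G: 191×59/255 = 11269/255 ≈ 44.192 → 44
B: 189×219/255 = 41391/255 ≈ 162.318 → 162
= RGB(107, 44, 162)


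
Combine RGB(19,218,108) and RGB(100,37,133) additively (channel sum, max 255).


Additive: each channel = min(255, C₁+C₂)
R: 19+100 = 119 → 119
G: 218+37 = 255 → 255
B: 108+133 = 241 → 241
= RGB(119, 255, 241)


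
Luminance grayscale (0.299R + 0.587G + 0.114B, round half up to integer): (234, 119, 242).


Gray = 0.299×R + 0.587×G + 0.114×B
Gray = 0.299×234 + 0.587×119 + 0.114×242
Gray = 69.966 + 69.853 + 27.588
Gray = 167.407 → round half up → 167
Gray = 167


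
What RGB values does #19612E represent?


19 → 25 (R)
61 → 97 (G)
2E → 46 (B)
= RGB(25, 97, 46)


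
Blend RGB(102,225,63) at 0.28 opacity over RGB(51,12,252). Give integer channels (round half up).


C = α×F + (1-α)×B, with 1-α = 0.72
R: 0.28×102 + 0.72×51 = 28.56 + 36.72 = 65.28 → 65
G: 0.28×225 + 0.72×12 = 63.00 + 8.64 = 71.64 → 72
B: 0.28×63 + 0.72×252 = 17.64 + 181.44 = 199.08 → 199
= RGB(65, 72, 199)


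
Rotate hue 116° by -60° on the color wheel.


New hue = (H + rotation) mod 360
New hue = (116 -60) mod 360
= 56 mod 360
= 56°


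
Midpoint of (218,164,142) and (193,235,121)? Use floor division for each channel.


Midpoint: each channel = ⌊(C₁+C₂)/2⌋
R: ⌊(218+193)/2⌋ = 205
G: ⌊(164+235)/2⌋ = 199
B: ⌊(142+121)/2⌋ = 131
= RGB(205, 199, 131)


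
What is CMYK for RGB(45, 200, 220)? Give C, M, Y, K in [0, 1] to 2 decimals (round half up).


R'=45/255≈0.1765, G'=200/255≈0.7843, B'=220/255≈0.8627
K = 1 - max(R',G',B') = 1 - 220/255 = 35/255 = 0.13725… → 0.14
(1-R'-K)/(1-K) simplifies to (max-R)/max with max = 220:
C = (220-45)/220 = 175/220 = 0.79545… → 0.80
M = (220-200)/220 = 20/220 = 0.09090… → 0.09
Y = (220-220)/220 = 0/220 = 0 → 0.00
= CMYK(0.80, 0.09, 0.00, 0.14)


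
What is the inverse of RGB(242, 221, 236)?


Invert: (255-R, 255-G, 255-B)
R: 255-242 = 13
G: 255-221 = 34
B: 255-236 = 19
= RGB(13, 34, 19)


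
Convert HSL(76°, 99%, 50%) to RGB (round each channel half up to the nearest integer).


H=76°, S=0.99, L=0.50
C = (1-|2L-1|)×S = (1-|0.00|)×0.99 = 0.99
H' = H/60 = 76/60 ≈ 1.2667; X = C×(1-|H' mod 2 - 1|) = 0.726
m = L - C/2 = 0.50 - 0.495 = 0.005
Sector ⌊H'⌋ = 1 → (R',G',B') = (0.726, 0.99, 0.0)
RGB = ((R'+m)×255, (G'+m)×255, (B'+m)×255) = (186.405, 253.725, 1.275)
Round half up → RGB(186, 254, 1)


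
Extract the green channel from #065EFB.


Color: #065EFB
R = 06 = 6
G = 5E = 94
B = FB = 251
Green = 94


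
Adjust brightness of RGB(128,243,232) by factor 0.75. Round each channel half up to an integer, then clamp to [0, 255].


Multiply each channel by 0.75, round half up, clamp to [0, 255]
R: 128×0.75 = 96
G: 243×0.75 = 182.25 → round → 182
B: 232×0.75 = 174
= RGB(96, 182, 174)


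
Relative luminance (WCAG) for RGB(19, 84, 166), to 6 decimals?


Linearize each channel (sRGB transfer function): c = v/255; c_lin = c/12.92 if c ≤ 0.04045, else ((c+0.055)/1.055)^2.4
  R: 19/255 ≈ 0.074510 > 0.04045 → ((0.074510+0.055)/1.055)^2.4 ≈ 0.006512
  G: 84/255 ≈ 0.329412 > 0.04045 → ((0.329412+0.055)/1.055)^2.4 ≈ 0.088656
  B: 166/255 ≈ 0.650980 > 0.04045 → ((0.650980+0.055)/1.055)^2.4 ≈ 0.381326
R_lin = 0.006512, G_lin = 0.088656, B_lin = 0.381326
L = 0.2126×R + 0.7152×G + 0.0722×B
L = 0.2126×0.006512 + 0.7152×0.088656 + 0.0722×0.381326
L ≈ 0.092323


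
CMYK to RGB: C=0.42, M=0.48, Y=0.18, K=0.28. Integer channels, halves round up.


R = 255 × (1-C) × (1-K) = 255 × 0.58 × 0.72 = 106.488 → 106
G = 255 × (1-M) × (1-K) = 255 × 0.52 × 0.72 = 95.472 → 95
B = 255 × (1-Y) × (1-K) = 255 × 0.82 × 0.72 = 150.552 → 151
= RGB(106, 95, 151)


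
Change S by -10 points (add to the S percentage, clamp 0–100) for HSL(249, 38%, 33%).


Original S = 38%
Adjustment = -10 percentage points
New S = 38 + (-10) = 28
Clamp to [0, 100] → 28
= HSL(249°, 28%, 33%)


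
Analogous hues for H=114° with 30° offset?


Base hue: 114°
Left analog: (114 - 30) mod 360 = 84°
Right analog: (114 + 30) mod 360 = 144°
Analogous hues = 84° and 144°


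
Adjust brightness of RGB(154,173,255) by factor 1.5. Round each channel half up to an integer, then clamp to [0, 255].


Multiply each channel by 1.5, round half up, clamp to [0, 255]
R: 154×1.5 = 231
G: 173×1.5 = 259.5 → round → 260 → clamp → 255
B: 255×1.5 = 382.5 → round → 383 → clamp → 255
= RGB(231, 255, 255)


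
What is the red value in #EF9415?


Color: #EF9415
R = EF = 239
G = 94 = 148
B = 15 = 21
Red = 239


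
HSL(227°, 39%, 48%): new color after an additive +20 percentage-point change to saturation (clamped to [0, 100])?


Original S = 39%
Adjustment = +20 percentage points
New S = 39 + (20) = 59
Clamp to [0, 100] → 59
= HSL(227°, 59%, 48%)


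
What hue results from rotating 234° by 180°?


New hue = (H + rotation) mod 360
New hue = (234 + 180) mod 360
= 414 mod 360
= 54°


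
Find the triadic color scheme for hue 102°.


Triadic: equally spaced at 120° intervals
H1 = 102°
H2 = (102 + 120) mod 360 = 222°
H3 = (102 + 240) mod 360 = 342°
Triadic = 102°, 222°, 342°


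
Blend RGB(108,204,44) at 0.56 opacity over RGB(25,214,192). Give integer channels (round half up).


C = α×F + (1-α)×B, with 1-α = 0.44
R: 0.56×108 + 0.44×25 = 60.48 + 11.00 = 71.48 → 71
G: 0.56×204 + 0.44×214 = 114.24 + 94.16 = 208.40 → 208
B: 0.56×44 + 0.44×192 = 24.64 + 84.48 = 109.12 → 109
= RGB(71, 208, 109)


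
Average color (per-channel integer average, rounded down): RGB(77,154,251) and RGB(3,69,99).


Midpoint: each channel = ⌊(C₁+C₂)/2⌋
R: ⌊(77+3)/2⌋ = 40
G: ⌊(154+69)/2⌋ = 111
B: ⌊(251+99)/2⌋ = 175
= RGB(40, 111, 175)


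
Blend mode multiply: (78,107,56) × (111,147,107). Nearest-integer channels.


Multiply: C = A×B/255, rounded to nearest integer
R: 78×111/255 = 8658/255 ≈ 33.953 → 34
G: 107×147/255 = 15729/255 ≈ 61.682 → 62
B: 56×107/255 = 5992/255 ≈ 23.498 → 23
= RGB(34, 62, 23)


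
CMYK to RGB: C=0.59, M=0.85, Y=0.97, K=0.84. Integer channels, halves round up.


R = 255 × (1-C) × (1-K) = 255 × 0.41 × 0.16 = 16.728 → 17
G = 255 × (1-M) × (1-K) = 255 × 0.15 × 0.16 = 6.12 → 6
B = 255 × (1-Y) × (1-K) = 255 × 0.03 × 0.16 = 1.224 → 1
= RGB(17, 6, 1)


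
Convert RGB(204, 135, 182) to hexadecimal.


R = 204 → CC (hex)
G = 135 → 87 (hex)
B = 182 → B6 (hex)
Hex = #CC87B6


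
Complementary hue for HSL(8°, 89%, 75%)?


Complement = opposite side of color wheel = hue + 180°
H' = (8 + 180) mod 360 = 188°
S and L unchanged.
= HSL(188°, 89%, 75%)


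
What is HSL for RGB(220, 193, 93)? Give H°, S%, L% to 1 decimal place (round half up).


Normalize: R'=220/255≈0.8627, G'=193/255≈0.7569, B'=93/255≈0.3647
Max=220/255, Min=93/255, Δ=Max-Min=127/255
L = (Max+Min)/2 = (220+93)/510 = 313/510 = 0.61372… → L = 61.4%
L > 0.5 → S = Δ/(2-Max-Min) = 127/(510-220-93) = 127/197 = 0.64467… → S = 64.5%
(the 1/255 factors cancel in S and H, so raw channel differences can be used)
Max is R' → H = 60 × (((G-B)/Δ) mod 6) = 60 × (((193-93)/127) mod 6)
  100/127 = 0.7874…
  H = 60 × 0.7874… = 47.244…° → H = 47.2°
= HSL(47.2°, 64.5%, 61.4%)


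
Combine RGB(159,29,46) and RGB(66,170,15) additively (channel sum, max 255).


Additive: each channel = min(255, C₁+C₂)
R: 159+66 = 225 → 225
G: 29+170 = 199 → 199
B: 46+15 = 61 → 61
= RGB(225, 199, 61)


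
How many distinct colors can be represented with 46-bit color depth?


Colors = 2^bits = 2^46
= 70,368,744,177,664 colors


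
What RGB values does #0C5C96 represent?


0C → 12 (R)
5C → 92 (G)
96 → 150 (B)
= RGB(12, 92, 150)


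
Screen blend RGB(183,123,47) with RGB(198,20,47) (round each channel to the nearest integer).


Screen: C = 255 - (255-A)×(255-B)/255, rounded to nearest integer
R: 255 - (255-183)×(255-198)/255 = 255 - 4104/255 ≈ 255 - 16.094 = 238.906 → 239
G: 255 - (255-123)×(255-20)/255 = 255 - 31020/255 ≈ 255 - 121.647 = 133.353 → 133
B: 255 - (255-47)×(255-47)/255 = 255 - 43264/255 ≈ 255 - 169.663 = 85.337 → 85
= RGB(239, 133, 85)


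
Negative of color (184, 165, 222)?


Invert: (255-R, 255-G, 255-B)
R: 255-184 = 71
G: 255-165 = 90
B: 255-222 = 33
= RGB(71, 90, 33)


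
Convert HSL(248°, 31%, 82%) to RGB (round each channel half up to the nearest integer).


H=248°, S=0.31, L=0.82
C = (1-|2L-1|)×S = (1-|0.64|)×0.31 = 0.1116
H' = H/60 = 248/60 ≈ 4.1333; X = C×(1-|H' mod 2 - 1|) = 0.01488
m = L - C/2 = 0.82 - 0.0558 = 0.7642
Sector ⌊H'⌋ = 4 → (R',G',B') = (0.01488, 0.0, 0.1116)
RGB = ((R'+m)×255, (G'+m)×255, (B'+m)×255) = (198.6654, 194.871, 223.329)
Round half up → RGB(199, 195, 223)


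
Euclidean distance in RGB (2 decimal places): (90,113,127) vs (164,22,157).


d = √[(R₁-R₂)² + (G₁-G₂)² + (B₁-B₂)²]
d = √[(90-164)² + (113-22)² + (127-157)²]
d = √[5476 + 8281 + 900]
d = √14657
d ≈ 121.07


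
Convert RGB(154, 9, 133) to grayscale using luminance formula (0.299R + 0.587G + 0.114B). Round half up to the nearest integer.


Gray = 0.299×R + 0.587×G + 0.114×B
Gray = 0.299×154 + 0.587×9 + 0.114×133
Gray = 46.046 + 5.283 + 15.162
Gray = 66.491 → round half up → 66
Gray = 66


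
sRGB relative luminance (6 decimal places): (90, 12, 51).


Linearize each channel (sRGB transfer function): c = v/255; c_lin = c/12.92 if c ≤ 0.04045, else ((c+0.055)/1.055)^2.4
  R: 90/255 ≈ 0.352941 > 0.04045 → ((0.352941+0.055)/1.055)^2.4 ≈ 0.102242
  G: 12/255 ≈ 0.047059 > 0.04045 → ((0.047059+0.055)/1.055)^2.4 ≈ 0.003677
  B: 51/255 ≈ 0.200000 > 0.04045 → ((0.200000+0.055)/1.055)^2.4 ≈ 0.033105
R_lin = 0.102242, G_lin = 0.003677, B_lin = 0.033105
L = 0.2126×R + 0.7152×G + 0.0722×B
L = 0.2126×0.102242 + 0.7152×0.003677 + 0.0722×0.033105
L ≈ 0.026756


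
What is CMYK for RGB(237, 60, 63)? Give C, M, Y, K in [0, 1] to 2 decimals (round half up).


R'=237/255≈0.9294, G'=60/255≈0.2353, B'=63/255≈0.2471
K = 1 - max(R',G',B') = 1 - 237/255 = 18/255 = 0.07058… → 0.07
(1-R'-K)/(1-K) simplifies to (max-R)/max with max = 237:
C = (237-237)/237 = 0/237 = 0 → 0.00
M = (237-60)/237 = 177/237 = 0.74683… → 0.75
Y = (237-63)/237 = 174/237 = 0.73417… → 0.73
= CMYK(0.00, 0.75, 0.73, 0.07)


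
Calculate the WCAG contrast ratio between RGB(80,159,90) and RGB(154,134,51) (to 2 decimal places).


Linearize each sRGB channel c=v/255: c/12.92 if c ≤ 0.04045 else ((c+0.055)/1.055)^2.4
L = 0.2126×R_lin + 0.7152×G_lin + 0.0722×B_lin
Color 1 (80,159,90):
  R=80: 80/255≈0.3137 > 0.04045 → ((0.3137+0.055)/1.055)^2.4 ≈ 0.08022
  G=159: 159/255≈0.6235 > 0.04045 → ((0.6235+0.055)/1.055)^2.4 ≈ 0.34670
  B=90: 90/255≈0.3529 > 0.04045 → ((0.3529+0.055)/1.055)^2.4 ≈ 0.10224
  L1 = 0.2126×0.08022 + 0.7152×0.34670 + 0.0722×0.10224 ≈ 0.27240
Color 2 (154,134,51):
  R=154: 154/255≈0.6039 > 0.04045 → ((0.6039+0.055)/1.055)^2.4 ≈ 0.32314
  G=134: 134/255≈0.5255 > 0.04045 → ((0.5255+0.055)/1.055)^2.4 ≈ 0.23840
  B=51: 51/255≈0.2000 > 0.04045 → ((0.2000+0.055)/1.055)^2.4 ≈ 0.03310
  L2 = 0.2126×0.32314 + 0.7152×0.23840 + 0.0722×0.03310 ≈ 0.24159
Lighter = 0.27240, Darker = 0.24159
Ratio = (L_lighter + 0.05) / (L_darker + 0.05)
Ratio = (0.27240 + 0.05) / (0.24159 + 0.05) = 0.32240 / 0.29159 ≈ 1.1057
Ratio ≈ 1.11:1


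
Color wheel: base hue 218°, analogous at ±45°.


Base hue: 218°
Left analog: (218 - 45) mod 360 = 173°
Right analog: (218 + 45) mod 360 = 263°
Analogous hues = 173° and 263°


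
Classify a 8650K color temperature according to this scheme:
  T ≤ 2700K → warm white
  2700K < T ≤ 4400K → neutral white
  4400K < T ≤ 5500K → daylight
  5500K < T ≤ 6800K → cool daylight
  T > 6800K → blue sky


Temperature: 8650K
8650K > 6800K → blue sky
Classification: blue sky


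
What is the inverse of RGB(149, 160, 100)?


Invert: (255-R, 255-G, 255-B)
R: 255-149 = 106
G: 255-160 = 95
B: 255-100 = 155
= RGB(106, 95, 155)


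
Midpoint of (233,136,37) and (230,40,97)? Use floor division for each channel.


Midpoint: each channel = ⌊(C₁+C₂)/2⌋
R: ⌊(233+230)/2⌋ = 231
G: ⌊(136+40)/2⌋ = 88
B: ⌊(37+97)/2⌋ = 67
= RGB(231, 88, 67)


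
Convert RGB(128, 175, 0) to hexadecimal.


R = 128 → 80 (hex)
G = 175 → AF (hex)
B = 0 → 00 (hex)
Hex = #80AF00


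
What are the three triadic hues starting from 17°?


Triadic: equally spaced at 120° intervals
H1 = 17°
H2 = (17 + 120) mod 360 = 137°
H3 = (17 + 240) mod 360 = 257°
Triadic = 17°, 137°, 257°


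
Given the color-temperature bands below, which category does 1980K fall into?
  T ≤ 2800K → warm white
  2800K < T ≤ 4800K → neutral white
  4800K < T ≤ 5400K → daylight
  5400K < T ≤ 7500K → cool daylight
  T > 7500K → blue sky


Temperature: 1980K
1980K ≤ 2800K → warm white
Classification: warm white


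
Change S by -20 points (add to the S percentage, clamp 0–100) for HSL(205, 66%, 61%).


Original S = 66%
Adjustment = -20 percentage points
New S = 66 + (-20) = 46
Clamp to [0, 100] → 46
= HSL(205°, 46%, 61%)


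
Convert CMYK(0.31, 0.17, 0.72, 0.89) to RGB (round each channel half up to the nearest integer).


R = 255 × (1-C) × (1-K) = 255 × 0.69 × 0.11 = 19.3545 → 19
G = 255 × (1-M) × (1-K) = 255 × 0.83 × 0.11 = 23.2815 → 23
B = 255 × (1-Y) × (1-K) = 255 × 0.28 × 0.11 = 7.854 → 8
= RGB(19, 23, 8)


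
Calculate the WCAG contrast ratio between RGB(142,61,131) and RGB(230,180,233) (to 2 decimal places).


Linearize each sRGB channel c=v/255: c/12.92 if c ≤ 0.04045 else ((c+0.055)/1.055)^2.4
L = 0.2126×R_lin + 0.7152×G_lin + 0.0722×B_lin
Color 1 (142,61,131):
  R=142: 142/255≈0.5569 > 0.04045 → ((0.5569+0.055)/1.055)^2.4 ≈ 0.27050
  G=61: 61/255≈0.2392 > 0.04045 → ((0.2392+0.055)/1.055)^2.4 ≈ 0.04667
  B=131: 131/255≈0.5137 > 0.04045 → ((0.5137+0.055)/1.055)^2.4 ≈ 0.22697
  L1 = 0.2126×0.27050 + 0.7152×0.04667 + 0.0722×0.22697 ≈ 0.10727
Color 2 (230,180,233):
  R=230: 230/255≈0.9020 > 0.04045 → ((0.9020+0.055)/1.055)^2.4 ≈ 0.79130
  G=180: 180/255≈0.7059 > 0.04045 → ((0.7059+0.055)/1.055)^2.4 ≈ 0.45641
  B=233: 233/255≈0.9137 > 0.04045 → ((0.9137+0.055)/1.055)^2.4 ≈ 0.81485
  L2 = 0.2126×0.79130 + 0.7152×0.45641 + 0.0722×0.81485 ≈ 0.55349
Lighter = 0.55349, Darker = 0.10727
Ratio = (L_lighter + 0.05) / (L_darker + 0.05)
Ratio = (0.55349 + 0.05) / (0.10727 + 0.05) = 0.60349 / 0.15727 ≈ 3.8373
Ratio ≈ 3.84:1


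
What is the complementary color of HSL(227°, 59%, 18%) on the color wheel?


Complement = opposite side of color wheel = hue + 180°
H' = (227 + 180) mod 360 = 47°
S and L unchanged.
= HSL(47°, 59%, 18%)


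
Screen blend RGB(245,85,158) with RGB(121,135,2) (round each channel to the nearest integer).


Screen: C = 255 - (255-A)×(255-B)/255, rounded to nearest integer
R: 255 - (255-245)×(255-121)/255 = 255 - 1340/255 ≈ 255 - 5.255 = 249.745 → 250
G: 255 - (255-85)×(255-135)/255 = 255 - 20400/255 ≈ 255 - 80.000 = 175.000 → 175
B: 255 - (255-158)×(255-2)/255 = 255 - 24541/255 ≈ 255 - 96.239 = 158.761 → 159
= RGB(250, 175, 159)


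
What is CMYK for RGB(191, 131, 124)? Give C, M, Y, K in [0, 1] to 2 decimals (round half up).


R'=191/255≈0.7490, G'=131/255≈0.5137, B'=124/255≈0.4863
K = 1 - max(R',G',B') = 1 - 191/255 = 64/255 = 0.25098… → 0.25
(1-R'-K)/(1-K) simplifies to (max-R)/max with max = 191:
C = (191-191)/191 = 0/191 = 0 → 0.00
M = (191-131)/191 = 60/191 = 0.31413… → 0.31
Y = (191-124)/191 = 67/191 = 0.35078… → 0.35
= CMYK(0.00, 0.31, 0.35, 0.25)


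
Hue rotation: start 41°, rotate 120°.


New hue = (H + rotation) mod 360
New hue = (41 + 120) mod 360
= 161 mod 360
= 161°


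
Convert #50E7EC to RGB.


50 → 80 (R)
E7 → 231 (G)
EC → 236 (B)
= RGB(80, 231, 236)


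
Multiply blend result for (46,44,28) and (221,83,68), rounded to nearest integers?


Multiply: C = A×B/255, rounded to nearest integer
R: 46×221/255 = 10166/255 ≈ 39.867 → 40
G: 44×83/255 = 3652/255 ≈ 14.322 → 14
B: 28×68/255 = 1904/255 ≈ 7.467 → 7
= RGB(40, 14, 7)


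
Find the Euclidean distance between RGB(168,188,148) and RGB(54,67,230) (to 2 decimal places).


d = √[(R₁-R₂)² + (G₁-G₂)² + (B₁-B₂)²]
d = √[(168-54)² + (188-67)² + (148-230)²]
d = √[12996 + 14641 + 6724]
d = √34361
d ≈ 185.37


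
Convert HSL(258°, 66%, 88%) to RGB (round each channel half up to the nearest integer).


H=258°, S=0.66, L=0.88
C = (1-|2L-1|)×S = (1-|0.76|)×0.66 = 0.1584
H' = H/60 = 258/60 ≈ 4.3000; X = C×(1-|H' mod 2 - 1|) = 0.04752
m = L - C/2 = 0.88 - 0.0792 = 0.8008
Sector ⌊H'⌋ = 4 → (R',G',B') = (0.04752, 0.0, 0.1584)
RGB = ((R'+m)×255, (G'+m)×255, (B'+m)×255) = (216.3216, 204.204, 244.596)
Round half up → RGB(216, 204, 245)


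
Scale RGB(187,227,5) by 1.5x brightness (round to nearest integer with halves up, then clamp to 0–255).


Multiply each channel by 1.5, round half up, clamp to [0, 255]
R: 187×1.5 = 280.5 → round → 281 → clamp → 255
G: 227×1.5 = 340.5 → round → 341 → clamp → 255
B: 5×1.5 = 7.5 → round → 8
= RGB(255, 255, 8)


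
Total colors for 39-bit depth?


Colors = 2^bits = 2^39
= 549,755,813,888 colors


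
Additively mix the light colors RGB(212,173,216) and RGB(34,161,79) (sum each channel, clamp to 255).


Additive: each channel = min(255, C₁+C₂)
R: 212+34 = 246 → 246
G: 173+161 = 334 → 255
B: 216+79 = 295 → 255
= RGB(246, 255, 255)


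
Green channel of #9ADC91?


Color: #9ADC91
R = 9A = 154
G = DC = 220
B = 91 = 145
Green = 220


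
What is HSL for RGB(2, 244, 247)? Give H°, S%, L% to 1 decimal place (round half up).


Normalize: R'=2/255≈0.0078, G'=244/255≈0.9569, B'=247/255≈0.9686
Max=247/255, Min=2/255, Δ=Max-Min=245/255
L = (Max+Min)/2 = (247+2)/510 = 249/510 = 0.48823… → L = 48.8%
L ≤ 0.5 → S = Δ/(Max+Min) = 245/(247+2) = 245/249 = 0.98393… → S = 98.4%
(the 1/255 factors cancel in S and H, so raw channel differences can be used)
Max is B' → H = 60 × ((R-G)/Δ + 4) = 60 × ((2-244)/245 + 4)
  -242/245 + 4 = -0.9877… + 4 = 3.0122…
  H = 60 × 3.0122… = 180.734…° → H = 180.7°
= HSL(180.7°, 98.4%, 48.8%)


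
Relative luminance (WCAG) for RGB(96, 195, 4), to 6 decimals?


Linearize each channel (sRGB transfer function): c = v/255; c_lin = c/12.92 if c ≤ 0.04045, else ((c+0.055)/1.055)^2.4
  R: 96/255 ≈ 0.376471 > 0.04045 → ((0.376471+0.055)/1.055)^2.4 ≈ 0.116971
  G: 195/255 ≈ 0.764706 > 0.04045 → ((0.764706+0.055)/1.055)^2.4 ≈ 0.545724
  B: 4/255 ≈ 0.015686 ≤ 0.04045 → 0.015686/12.92 ≈ 0.001214
R_lin = 0.116971, G_lin = 0.545724, B_lin = 0.001214
L = 0.2126×R + 0.7152×G + 0.0722×B
L = 0.2126×0.116971 + 0.7152×0.545724 + 0.0722×0.001214
L ≈ 0.415258


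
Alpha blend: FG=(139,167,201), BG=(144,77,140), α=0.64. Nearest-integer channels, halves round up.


C = α×F + (1-α)×B, with 1-α = 0.36
R: 0.64×139 + 0.36×144 = 88.96 + 51.84 = 140.80 → 141
G: 0.64×167 + 0.36×77 = 106.88 + 27.72 = 134.60 → 135
B: 0.64×201 + 0.36×140 = 128.64 + 50.40 = 179.04 → 179
= RGB(141, 135, 179)


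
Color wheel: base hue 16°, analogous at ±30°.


Base hue: 16°
Left analog: (16 - 30) mod 360 = 346°
Right analog: (16 + 30) mod 360 = 46°
Analogous hues = 346° and 46°


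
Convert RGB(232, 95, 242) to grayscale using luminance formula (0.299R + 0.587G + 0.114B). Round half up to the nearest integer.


Gray = 0.299×R + 0.587×G + 0.114×B
Gray = 0.299×232 + 0.587×95 + 0.114×242
Gray = 69.368 + 55.765 + 27.588
Gray = 152.721 → round half up → 153
Gray = 153


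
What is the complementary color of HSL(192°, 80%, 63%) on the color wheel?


Complement = opposite side of color wheel = hue + 180°
H' = (192 + 180) mod 360 = 12°
S and L unchanged.
= HSL(12°, 80%, 63%)


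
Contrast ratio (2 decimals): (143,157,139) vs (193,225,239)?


Linearize each sRGB channel c=v/255: c/12.92 if c ≤ 0.04045 else ((c+0.055)/1.055)^2.4
L = 0.2126×R_lin + 0.7152×G_lin + 0.0722×B_lin
Color 1 (143,157,139):
  R=143: 143/255≈0.5608 > 0.04045 → ((0.5608+0.055)/1.055)^2.4 ≈ 0.27468
  G=157: 157/255≈0.6157 > 0.04045 → ((0.6157+0.055)/1.055)^2.4 ≈ 0.33716
  B=139: 139/255≈0.5451 > 0.04045 → ((0.5451+0.055)/1.055)^2.4 ≈ 0.25818
  L1 = 0.2126×0.27468 + 0.7152×0.33716 + 0.0722×0.25818 ≈ 0.31818
Color 2 (193,225,239):
  R=193: 193/255≈0.7569 > 0.04045 → ((0.7569+0.055)/1.055)^2.4 ≈ 0.53328
  G=225: 225/255≈0.8824 > 0.04045 → ((0.8824+0.055)/1.055)^2.4 ≈ 0.75294
  B=239: 239/255≈0.9373 > 0.04045 → ((0.9373+0.055)/1.055)^2.4 ≈ 0.86316
  L2 = 0.2126×0.53328 + 0.7152×0.75294 + 0.0722×0.86316 ≈ 0.71420
Lighter = 0.71420, Darker = 0.31818
Ratio = (L_lighter + 0.05) / (L_darker + 0.05)
Ratio = (0.71420 + 0.05) / (0.31818 + 0.05) = 0.76420 / 0.36818 ≈ 2.0756
Ratio ≈ 2.08:1


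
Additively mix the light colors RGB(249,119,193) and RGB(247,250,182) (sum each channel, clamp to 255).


Additive: each channel = min(255, C₁+C₂)
R: 249+247 = 496 → 255
G: 119+250 = 369 → 255
B: 193+182 = 375 → 255
= RGB(255, 255, 255)


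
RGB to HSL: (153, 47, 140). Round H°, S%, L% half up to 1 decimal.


Normalize: R'=153/255≈0.6000, G'=47/255≈0.1843, B'=140/255≈0.5490
Max=153/255, Min=47/255, Δ=Max-Min=106/255
L = (Max+Min)/2 = (153+47)/510 = 200/510 = 0.39215… → L = 39.2%
L ≤ 0.5 → S = Δ/(Max+Min) = 106/(153+47) = 106/200 = 0.53 → S = 53.0%
(the 1/255 factors cancel in S and H, so raw channel differences can be used)
Max is R' → H = 60 × (((G-B)/Δ) mod 6) = 60 × (((47-140)/106) mod 6)
  (-93)/106 = -0.8773…; negative, so add 6 → 5.1226…
  H = 60 × 5.1226… = 307.358…° → H = 307.4°
= HSL(307.4°, 53.0%, 39.2%)


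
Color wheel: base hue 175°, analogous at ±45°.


Base hue: 175°
Left analog: (175 - 45) mod 360 = 130°
Right analog: (175 + 45) mod 360 = 220°
Analogous hues = 130° and 220°


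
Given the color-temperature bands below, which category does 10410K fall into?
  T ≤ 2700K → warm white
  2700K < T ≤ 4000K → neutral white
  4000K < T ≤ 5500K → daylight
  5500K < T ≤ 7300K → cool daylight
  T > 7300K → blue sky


Temperature: 10410K
10410K > 7300K → blue sky
Classification: blue sky


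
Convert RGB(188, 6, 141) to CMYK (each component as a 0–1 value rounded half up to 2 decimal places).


R'=188/255≈0.7373, G'=6/255≈0.0235, B'=141/255≈0.5529
K = 1 - max(R',G',B') = 1 - 188/255 = 67/255 = 0.26274… → 0.26
(1-R'-K)/(1-K) simplifies to (max-R)/max with max = 188:
C = (188-188)/188 = 0/188 = 0 → 0.00
M = (188-6)/188 = 182/188 = 0.96808… → 0.97
Y = (188-141)/188 = 47/188 = 0.25 → 0.25
= CMYK(0.00, 0.97, 0.25, 0.26)


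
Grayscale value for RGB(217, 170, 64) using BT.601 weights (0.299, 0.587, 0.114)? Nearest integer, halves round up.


Gray = 0.299×R + 0.587×G + 0.114×B
Gray = 0.299×217 + 0.587×170 + 0.114×64
Gray = 64.883 + 99.790 + 7.296
Gray = 171.969 → round half up → 172
Gray = 172


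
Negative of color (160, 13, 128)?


Invert: (255-R, 255-G, 255-B)
R: 255-160 = 95
G: 255-13 = 242
B: 255-128 = 127
= RGB(95, 242, 127)


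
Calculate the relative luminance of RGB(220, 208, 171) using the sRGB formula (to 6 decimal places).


Linearize each channel (sRGB transfer function): c = v/255; c_lin = c/12.92 if c ≤ 0.04045, else ((c+0.055)/1.055)^2.4
  R: 220/255 ≈ 0.862745 > 0.04045 → ((0.862745+0.055)/1.055)^2.4 ≈ 0.715694
  G: 208/255 ≈ 0.815686 > 0.04045 → ((0.815686+0.055)/1.055)^2.4 ≈ 0.630757
  B: 171/255 ≈ 0.670588 > 0.04045 → ((0.670588+0.055)/1.055)^2.4 ≈ 0.407240
R_lin = 0.715694, G_lin = 0.630757, B_lin = 0.407240
L = 0.2126×R + 0.7152×G + 0.0722×B
L = 0.2126×0.715694 + 0.7152×0.630757 + 0.0722×0.407240
L ≈ 0.632677


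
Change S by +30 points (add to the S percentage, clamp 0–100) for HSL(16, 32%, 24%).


Original S = 32%
Adjustment = +30 percentage points
New S = 32 + (30) = 62
Clamp to [0, 100] → 62
= HSL(16°, 62%, 24%)


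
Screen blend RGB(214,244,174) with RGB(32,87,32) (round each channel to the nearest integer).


Screen: C = 255 - (255-A)×(255-B)/255, rounded to nearest integer
R: 255 - (255-214)×(255-32)/255 = 255 - 9143/255 ≈ 255 - 35.855 = 219.145 → 219
G: 255 - (255-244)×(255-87)/255 = 255 - 1848/255 ≈ 255 - 7.247 = 247.753 → 248
B: 255 - (255-174)×(255-32)/255 = 255 - 18063/255 ≈ 255 - 70.835 = 184.165 → 184
= RGB(219, 248, 184)


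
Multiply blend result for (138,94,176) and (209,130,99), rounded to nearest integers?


Multiply: C = A×B/255, rounded to nearest integer
R: 138×209/255 = 28842/255 ≈ 113.106 → 113
G: 94×130/255 = 12220/255 ≈ 47.922 → 48
B: 176×99/255 = 17424/255 ≈ 68.329 → 68
= RGB(113, 48, 68)


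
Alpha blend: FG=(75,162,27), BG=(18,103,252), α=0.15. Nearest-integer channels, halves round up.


C = α×F + (1-α)×B, with 1-α = 0.85
R: 0.15×75 + 0.85×18 = 11.25 + 15.30 = 26.55 → 27
G: 0.15×162 + 0.85×103 = 24.30 + 87.55 = 111.85 → 112
B: 0.15×27 + 0.85×252 = 4.05 + 214.20 = 218.25 → 218
= RGB(27, 112, 218)


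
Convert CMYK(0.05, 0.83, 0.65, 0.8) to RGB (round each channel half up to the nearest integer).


R = 255 × (1-C) × (1-K) = 255 × 0.95 × 0.20 = 48.45 → 48
G = 255 × (1-M) × (1-K) = 255 × 0.17 × 0.20 = 8.67 → 9
B = 255 × (1-Y) × (1-K) = 255 × 0.35 × 0.20 = 17.85 → 18
= RGB(48, 9, 18)


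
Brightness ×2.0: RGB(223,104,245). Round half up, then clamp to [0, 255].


Multiply each channel by 2.0, round half up, clamp to [0, 255]
R: 223×2.0 = 446 → clamp → 255
G: 104×2.0 = 208
B: 245×2.0 = 490 → clamp → 255
= RGB(255, 208, 255)


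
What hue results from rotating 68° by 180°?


New hue = (H + rotation) mod 360
New hue = (68 + 180) mod 360
= 248 mod 360
= 248°


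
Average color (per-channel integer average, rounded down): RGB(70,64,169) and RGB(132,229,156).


Midpoint: each channel = ⌊(C₁+C₂)/2⌋
R: ⌊(70+132)/2⌋ = 101
G: ⌊(64+229)/2⌋ = 146
B: ⌊(169+156)/2⌋ = 162
= RGB(101, 146, 162)


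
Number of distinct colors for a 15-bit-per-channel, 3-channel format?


Total bits = 15 bits/channel × 3 channels = 45 bits
Distinct colors = 2^45
= 35,184,372,088,832 colors


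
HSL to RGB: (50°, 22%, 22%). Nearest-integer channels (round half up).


H=50°, S=0.22, L=0.22
C = (1-|2L-1|)×S = (1-|-0.56|)×0.22 = 0.0968
H' = H/60 = 50/60 ≈ 0.8333; X = C×(1-|H' mod 2 - 1|) ≈ 0.0807
m = L - C/2 = 0.22 - 0.0484 = 0.1716
Sector ⌊H'⌋ = 0 → (R',G',B') = (0.0968, ≈0.0807, 0.0)
RGB = ((R'+m)×255, (G'+m)×255, (B'+m)×255) = (68.442, 64.328, 43.758)
Round half up → RGB(68, 64, 44)
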